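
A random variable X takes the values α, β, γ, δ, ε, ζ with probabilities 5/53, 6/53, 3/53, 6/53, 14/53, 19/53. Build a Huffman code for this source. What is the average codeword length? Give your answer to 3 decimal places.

2.377 bits/symbol

Repeatedly combine the two least-probable nodes; the expected code length is the sum of the merged weights.
merge 3/53 + 5/53 → 8/53
merge 6/53 + 6/53 → 12/53
merge 8/53 + 12/53 → 20/53
merge 14/53 + 19/53 → 33/53
merge 20/53 + 33/53 → 1
L = 8/53 + 12/53 + 20/53 + 33/53 + 1 = 126/53 ≈ 2.377 bits/symbol.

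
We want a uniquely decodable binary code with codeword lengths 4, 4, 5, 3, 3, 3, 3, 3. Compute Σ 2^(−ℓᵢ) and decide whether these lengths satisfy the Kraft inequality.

With common denominator 2^5 = 32: Σ 2^(−ℓᵢ) = 2/32 + 2/32 + 1/32 + 4/32 + 4/32 + 4/32 + 4/32 + 4/32 = 25/32 = 0.78125.
Kraft's inequality requires Σ ≤ 1; here Σ = 0.78125 ≤ 1, so such a prefix code exists.

0.78125; yes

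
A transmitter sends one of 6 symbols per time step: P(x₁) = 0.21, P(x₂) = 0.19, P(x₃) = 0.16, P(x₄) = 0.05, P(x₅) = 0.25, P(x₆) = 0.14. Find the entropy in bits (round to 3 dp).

H = −Σ pᵢ log₂ pᵢ.
−0.21·log₂(0.21) = 0.4728
−0.19·log₂(0.19) = 0.4552
−0.16·log₂(0.16) = 0.4230
−0.05·log₂(0.05) = 0.2161
−0.25·log₂(0.25) = 0.5000
−0.14·log₂(0.14) = 0.3971
Sum ≈ 2.4643 → 2.464 bits.

2.464 bits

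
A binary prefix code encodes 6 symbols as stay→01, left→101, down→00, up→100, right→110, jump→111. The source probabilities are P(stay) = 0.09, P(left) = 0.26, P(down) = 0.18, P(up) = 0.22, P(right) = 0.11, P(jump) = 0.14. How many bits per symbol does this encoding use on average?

L̄ = Σ pᵢ·ℓᵢ = 0.09·2 + 0.26·3 + 0.18·2 + 0.22·3 + 0.11·3 + 0.14·3 = 2.73 bits/symbol.

2.73 bits/symbol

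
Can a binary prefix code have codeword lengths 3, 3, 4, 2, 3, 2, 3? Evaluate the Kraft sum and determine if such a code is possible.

1.0625; no

With common denominator 2^4 = 16: Σ 2^(−ℓᵢ) = 2/16 + 2/16 + 1/16 + 4/16 + 2/16 + 4/16 + 2/16 = 17/16 = 1.0625.
Kraft's inequality requires Σ ≤ 1; here Σ = 1.0625 > 1, so no such prefix code exists.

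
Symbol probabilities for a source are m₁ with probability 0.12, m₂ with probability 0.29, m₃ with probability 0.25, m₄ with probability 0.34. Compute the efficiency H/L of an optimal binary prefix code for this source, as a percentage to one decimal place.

Entropy H = −Σ p log₂ p ≈ 1.9141 bits.
Huffman merges: 3/25+1/4→37/100; 29/100+17/50→63/100; 37/100+63/100→1. L = 2 ≈ 2.0000.
Efficiency = H/L = 1.9141/2.0000 = 95.7%.

95.7%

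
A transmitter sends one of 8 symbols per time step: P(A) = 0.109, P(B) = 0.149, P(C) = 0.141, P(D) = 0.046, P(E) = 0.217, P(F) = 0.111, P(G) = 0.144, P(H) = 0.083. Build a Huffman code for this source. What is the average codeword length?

Repeatedly combine the two least-probable nodes; the expected code length is the sum of the merged weights.
merge 23/500 + 83/1000 → 129/1000
merge 109/1000 + 111/1000 → 11/50
merge 129/1000 + 141/1000 → 27/100
merge 18/125 + 149/1000 → 293/1000
merge 217/1000 + 11/50 → 437/1000
merge 27/100 + 293/1000 → 563/1000
merge 437/1000 + 563/1000 → 1
L = 129/1000 + 11/50 + 27/100 + 293/1000 + 437/1000 + 563/1000 + 1 = 364/125 = 2.912 bits/symbol.

2.912 bits/symbol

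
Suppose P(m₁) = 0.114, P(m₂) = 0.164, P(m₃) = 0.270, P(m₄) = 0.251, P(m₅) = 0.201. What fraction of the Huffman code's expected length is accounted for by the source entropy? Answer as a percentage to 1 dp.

Entropy H = −Σ p log₂ p ≈ 2.2607 bits.
Huffman merges: 57/500+41/250→139/500; 201/1000+251/1000→113/250; 27/100+139/500→137/250; 113/250+137/250→1. L = 1139/500 ≈ 2.2780.
Efficiency = H/L = 2.2607/2.2780 = 99.2%.

99.2%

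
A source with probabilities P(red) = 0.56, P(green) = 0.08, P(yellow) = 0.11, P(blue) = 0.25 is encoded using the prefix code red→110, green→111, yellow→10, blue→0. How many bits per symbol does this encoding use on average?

L̄ = Σ pᵢ·ℓᵢ = 0.56·3 + 0.08·3 + 0.11·2 + 0.25·1 = 2.39 bits/symbol.

2.39 bits/symbol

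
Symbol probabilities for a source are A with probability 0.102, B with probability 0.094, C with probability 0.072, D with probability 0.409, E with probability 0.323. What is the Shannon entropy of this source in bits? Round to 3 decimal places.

H = −Σ pᵢ log₂ pᵢ.
−0.102·log₂(0.102) = 0.3359
−0.094·log₂(0.094) = 0.3207
−0.072·log₂(0.072) = 0.2733
−0.409·log₂(0.409) = 0.5275
−0.323·log₂(0.323) = 0.5266
Sum ≈ 1.9840 → 1.984 bits.

1.984 bits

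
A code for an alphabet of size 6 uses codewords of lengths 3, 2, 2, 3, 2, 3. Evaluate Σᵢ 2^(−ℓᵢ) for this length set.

1.125

With common denominator 2^3 = 8: Σ 2^(−ℓᵢ) = 1/8 + 2/8 + 2/8 + 1/8 + 2/8 + 1/8 = 9/8 = 1.125.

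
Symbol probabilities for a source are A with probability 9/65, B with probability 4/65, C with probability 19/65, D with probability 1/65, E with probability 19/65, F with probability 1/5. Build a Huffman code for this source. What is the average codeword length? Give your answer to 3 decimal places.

2.292 bits/symbol

Repeatedly combine the two least-probable nodes; the expected code length is the sum of the merged weights.
merge 1/65 + 4/65 → 1/13
merge 1/13 + 9/65 → 14/65
merge 1/5 + 14/65 → 27/65
merge 19/65 + 19/65 → 38/65
merge 27/65 + 38/65 → 1
L = 1/13 + 14/65 + 27/65 + 38/65 + 1 = 149/65 ≈ 2.292 bits/symbol.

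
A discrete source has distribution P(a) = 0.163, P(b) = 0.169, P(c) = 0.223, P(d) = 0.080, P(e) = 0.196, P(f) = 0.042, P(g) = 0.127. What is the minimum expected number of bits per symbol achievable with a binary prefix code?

Repeatedly combine the two least-probable nodes; the expected code length is the sum of the merged weights.
merge 21/500 + 2/25 → 61/500
merge 61/500 + 127/1000 → 249/1000
merge 163/1000 + 169/1000 → 83/250
merge 49/250 + 223/1000 → 419/1000
merge 249/1000 + 83/250 → 581/1000
merge 419/1000 + 581/1000 → 1
L = 61/500 + 249/1000 + 83/250 + 419/1000 + 581/1000 + 1 = 2703/1000 = 2.703 bits/symbol.

2.703 bits/symbol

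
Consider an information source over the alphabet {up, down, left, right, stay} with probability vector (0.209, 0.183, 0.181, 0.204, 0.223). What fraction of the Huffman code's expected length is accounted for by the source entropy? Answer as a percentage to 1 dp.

Entropy H = −Σ p log₂ p ≈ 2.3173 bits.
Huffman merges: 181/1000+183/1000→91/250; 51/250+209/1000→413/1000; 223/1000+91/250→587/1000; 413/1000+587/1000→1. L = 591/250 ≈ 2.3640.
Efficiency = H/L = 2.3173/2.3640 = 98.0%.

98.0%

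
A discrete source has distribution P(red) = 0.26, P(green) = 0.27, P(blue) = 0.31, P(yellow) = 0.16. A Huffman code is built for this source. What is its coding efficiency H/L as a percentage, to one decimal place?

98.1%

Entropy H = −Σ p log₂ p ≈ 1.9621 bits.
Huffman merges: 4/25+13/50→21/50; 27/100+31/100→29/50; 21/50+29/50→1. L = 2 ≈ 2.0000.
Efficiency = H/L = 1.9621/2.0000 = 98.1%.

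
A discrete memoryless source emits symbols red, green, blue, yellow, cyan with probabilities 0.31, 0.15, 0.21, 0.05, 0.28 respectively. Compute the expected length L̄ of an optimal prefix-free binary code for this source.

Repeatedly combine the two least-probable nodes; the expected code length is the sum of the merged weights.
merge 1/20 + 3/20 → 1/5
merge 1/5 + 21/100 → 41/100
merge 7/25 + 31/100 → 59/100
merge 41/100 + 59/100 → 1
L = 1/5 + 41/100 + 59/100 + 1 = 11/5 = 2.2 bits/symbol.

2.2 bits/symbol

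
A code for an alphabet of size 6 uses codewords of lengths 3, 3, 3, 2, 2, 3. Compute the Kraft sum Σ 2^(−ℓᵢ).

1

With common denominator 2^3 = 8: Σ 2^(−ℓᵢ) = 1/8 + 1/8 + 1/8 + 2/8 + 2/8 + 1/8 = 8/8 = 1.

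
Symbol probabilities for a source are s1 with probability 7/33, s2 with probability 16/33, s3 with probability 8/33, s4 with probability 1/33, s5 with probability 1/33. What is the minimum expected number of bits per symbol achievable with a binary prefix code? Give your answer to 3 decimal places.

Repeatedly combine the two least-probable nodes; the expected code length is the sum of the merged weights.
merge 1/33 + 1/33 → 2/33
merge 2/33 + 7/33 → 3/11
merge 8/33 + 3/11 → 17/33
merge 16/33 + 17/33 → 1
L = 2/33 + 3/11 + 17/33 + 1 = 61/33 ≈ 1.848 bits/symbol.

1.848 bits/symbol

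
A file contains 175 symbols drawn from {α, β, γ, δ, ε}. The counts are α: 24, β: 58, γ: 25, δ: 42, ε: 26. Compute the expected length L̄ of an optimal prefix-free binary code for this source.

2.28 bits/symbol

Probabilities are the counts divided by 175.
Repeatedly combine the two least-probable nodes; the expected code length is the sum of the merged weights.
merge 24/175 + 1/7 → 7/25
merge 26/175 + 6/25 → 68/175
merge 7/25 + 58/175 → 107/175
merge 68/175 + 107/175 → 1
L = 7/25 + 68/175 + 107/175 + 1 = 57/25 = 2.28 bits/symbol.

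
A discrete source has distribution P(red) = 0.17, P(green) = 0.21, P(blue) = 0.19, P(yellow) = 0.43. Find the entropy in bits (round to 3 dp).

1.886 bits

H = −Σ pᵢ log₂ pᵢ.
−0.17·log₂(0.17) = 0.4346
−0.21·log₂(0.21) = 0.4728
−0.19·log₂(0.19) = 0.4552
−0.43·log₂(0.43) = 0.5236
Sum ≈ 1.8862 → 1.886 bits.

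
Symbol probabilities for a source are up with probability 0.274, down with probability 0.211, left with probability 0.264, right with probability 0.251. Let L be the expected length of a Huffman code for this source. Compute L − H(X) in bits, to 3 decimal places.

Entropy H = −Σ p log₂ p ≈ 1.9932 bits.
Huffman merges: 211/1000+251/1000→231/500; 33/125+137/500→269/500; 231/500+269/500→1. L = 2 ≈ 2.0000.
L − H = 2.0000 − 1.9932 = 0.007 bits.

0.007 bits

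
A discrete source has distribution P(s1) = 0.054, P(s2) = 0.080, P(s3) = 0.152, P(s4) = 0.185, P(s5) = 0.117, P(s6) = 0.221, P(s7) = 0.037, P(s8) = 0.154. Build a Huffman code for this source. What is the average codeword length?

Repeatedly combine the two least-probable nodes; the expected code length is the sum of the merged weights.
merge 37/1000 + 27/500 → 91/1000
merge 2/25 + 91/1000 → 171/1000
merge 117/1000 + 19/125 → 269/1000
merge 77/500 + 171/1000 → 13/40
merge 37/200 + 221/1000 → 203/500
merge 269/1000 + 13/40 → 297/500
merge 203/500 + 297/500 → 1
L = 91/1000 + 171/1000 + 269/1000 + 13/40 + 203/500 + 297/500 + 1 = 357/125 = 2.856 bits/symbol.

2.856 bits/symbol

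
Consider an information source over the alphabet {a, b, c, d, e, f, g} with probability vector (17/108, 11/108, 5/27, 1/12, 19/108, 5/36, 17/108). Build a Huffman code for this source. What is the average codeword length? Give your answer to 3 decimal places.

Repeatedly combine the two least-probable nodes; the expected code length is the sum of the merged weights.
merge 1/12 + 11/108 → 5/27
merge 5/36 + 17/108 → 8/27
merge 17/108 + 19/108 → 1/3
merge 5/27 + 5/27 → 10/27
merge 8/27 + 1/3 → 17/27
merge 10/27 + 17/27 → 1
L = 5/27 + 8/27 + 1/3 + 10/27 + 17/27 + 1 = 76/27 ≈ 2.815 bits/symbol.

2.815 bits/symbol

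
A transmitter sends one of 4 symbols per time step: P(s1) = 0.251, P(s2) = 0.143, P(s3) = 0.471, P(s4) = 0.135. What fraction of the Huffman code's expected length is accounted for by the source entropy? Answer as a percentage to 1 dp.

Entropy H = −Σ p log₂ p ≈ 1.8034 bits.
Huffman merges: 27/200+143/1000→139/500; 251/1000+139/500→529/1000; 471/1000+529/1000→1. L = 1807/1000 ≈ 1.8070.
Efficiency = H/L = 1.8034/1.8070 = 99.8%.

99.8%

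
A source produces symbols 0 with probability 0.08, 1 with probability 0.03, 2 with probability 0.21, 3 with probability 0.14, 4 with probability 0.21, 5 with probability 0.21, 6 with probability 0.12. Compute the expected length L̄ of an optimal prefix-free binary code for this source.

Repeatedly combine the two least-probable nodes; the expected code length is the sum of the merged weights.
merge 3/100 + 2/25 → 11/100
merge 11/100 + 3/25 → 23/100
merge 7/50 + 21/100 → 7/20
merge 21/100 + 21/100 → 21/50
merge 23/100 + 7/20 → 29/50
merge 21/50 + 29/50 → 1
L = 11/100 + 23/100 + 7/20 + 21/50 + 29/50 + 1 = 269/100 = 2.69 bits/symbol.

2.69 bits/symbol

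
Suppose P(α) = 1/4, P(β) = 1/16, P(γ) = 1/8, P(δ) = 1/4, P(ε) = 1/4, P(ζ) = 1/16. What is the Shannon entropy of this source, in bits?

2.375 bits

Each probability is a power of 1/2, so log₂(1/p) is an integer.
H = Σ p·log₂(1/p) = 1/4·2 + 1/16·4 + 1/8·3 + 1/4·2 + 1/4·2 + 1/16·4 = 2.375 bits.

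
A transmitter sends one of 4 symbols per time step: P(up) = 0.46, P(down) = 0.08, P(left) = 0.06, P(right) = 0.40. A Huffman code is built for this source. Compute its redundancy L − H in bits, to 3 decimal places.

0.101 bits

Entropy H = −Σ p log₂ p ≈ 1.5791 bits.
Huffman merges: 3/50+2/25→7/50; 7/50+2/5→27/50; 23/50+27/50→1. L = 42/25 ≈ 1.6800.
L − H = 1.6800 − 1.5791 = 0.101 bits.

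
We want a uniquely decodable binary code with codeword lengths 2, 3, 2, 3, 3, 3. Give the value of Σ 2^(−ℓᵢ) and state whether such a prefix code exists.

1; yes

With common denominator 2^3 = 8: Σ 2^(−ℓᵢ) = 2/8 + 1/8 + 2/8 + 1/8 + 1/8 + 1/8 = 8/8 = 1.
Kraft's inequality requires Σ ≤ 1; here Σ = 1 ≤ 1, so such a prefix code exists.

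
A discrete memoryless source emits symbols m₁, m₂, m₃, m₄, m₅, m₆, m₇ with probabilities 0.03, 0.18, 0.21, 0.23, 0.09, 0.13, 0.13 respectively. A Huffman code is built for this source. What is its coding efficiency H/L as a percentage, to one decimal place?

Entropy H = −Σ p log₂ p ≈ 2.6355 bits.
Huffman merges: 3/100+9/100→3/25; 3/25+13/100→1/4; 13/100+9/50→31/100; 21/100+23/100→11/25; 1/4+31/100→14/25; 11/25+14/25→1. L = 67/25 ≈ 2.6800.
Efficiency = H/L = 2.6355/2.6800 = 98.3%.

98.3%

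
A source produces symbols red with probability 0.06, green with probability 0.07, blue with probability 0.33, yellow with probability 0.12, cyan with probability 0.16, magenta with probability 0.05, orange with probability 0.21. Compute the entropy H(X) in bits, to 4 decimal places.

H = −Σ pᵢ log₂ pᵢ.
−0.06·log₂(0.06) = 0.2435
−0.07·log₂(0.07) = 0.2686
−0.33·log₂(0.33) = 0.5278
−0.12·log₂(0.12) = 0.3671
−0.16·log₂(0.16) = 0.4230
−0.05·log₂(0.05) = 0.2161
−0.21·log₂(0.21) = 0.4728
Sum ≈ 2.5189 → 2.5189 bits.

2.5189 bits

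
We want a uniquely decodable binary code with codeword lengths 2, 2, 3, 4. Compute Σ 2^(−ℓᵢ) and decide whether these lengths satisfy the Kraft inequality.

With common denominator 2^4 = 16: Σ 2^(−ℓᵢ) = 4/16 + 4/16 + 2/16 + 1/16 = 11/16 = 0.6875.
Kraft's inequality requires Σ ≤ 1; here Σ = 0.6875 ≤ 1, so such a prefix code exists.

0.6875; yes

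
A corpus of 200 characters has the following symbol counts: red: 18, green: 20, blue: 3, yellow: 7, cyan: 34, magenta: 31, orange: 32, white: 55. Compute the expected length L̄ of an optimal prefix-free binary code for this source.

Probabilities are the counts divided by 200.
Repeatedly combine the two least-probable nodes; the expected code length is the sum of the merged weights.
merge 3/200 + 7/200 → 1/20
merge 1/20 + 9/100 → 7/50
merge 1/10 + 7/50 → 6/25
merge 31/200 + 4/25 → 63/200
merge 17/100 + 6/25 → 41/100
merge 11/40 + 63/200 → 59/100
merge 41/100 + 59/100 → 1
L = 1/20 + 7/50 + 6/25 + 63/200 + 41/100 + 59/100 + 1 = 549/200 = 2.745 bits/symbol.

2.745 bits/symbol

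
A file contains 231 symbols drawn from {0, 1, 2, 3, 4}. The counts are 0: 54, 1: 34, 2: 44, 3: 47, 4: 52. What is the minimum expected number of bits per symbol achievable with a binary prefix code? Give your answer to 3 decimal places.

2.338 bits/symbol

Probabilities are the counts divided by 231.
Repeatedly combine the two least-probable nodes; the expected code length is the sum of the merged weights.
merge 34/231 + 4/21 → 26/77
merge 47/231 + 52/231 → 3/7
merge 18/77 + 26/77 → 4/7
merge 3/7 + 4/7 → 1
L = 26/77 + 3/7 + 4/7 + 1 = 180/77 ≈ 2.338 bits/symbol.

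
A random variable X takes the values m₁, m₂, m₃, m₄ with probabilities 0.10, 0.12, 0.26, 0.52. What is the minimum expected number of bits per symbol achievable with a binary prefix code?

Repeatedly combine the two least-probable nodes; the expected code length is the sum of the merged weights.
merge 1/10 + 3/25 → 11/50
merge 11/50 + 13/50 → 12/25
merge 12/25 + 13/25 → 1
L = 11/50 + 12/25 + 1 = 17/10 = 1.7 bits/symbol.

1.7 bits/symbol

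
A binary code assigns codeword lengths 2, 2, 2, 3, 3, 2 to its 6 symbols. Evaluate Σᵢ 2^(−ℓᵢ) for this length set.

1.25

With common denominator 2^3 = 8: Σ 2^(−ℓᵢ) = 2/8 + 2/8 + 2/8 + 1/8 + 1/8 + 2/8 = 10/8 = 1.25.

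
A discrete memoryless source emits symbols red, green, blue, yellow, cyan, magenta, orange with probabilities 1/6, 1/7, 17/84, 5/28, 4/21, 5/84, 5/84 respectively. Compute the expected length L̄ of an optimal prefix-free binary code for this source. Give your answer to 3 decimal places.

Repeatedly combine the two least-probable nodes; the expected code length is the sum of the merged weights.
merge 5/84 + 5/84 → 5/42
merge 5/42 + 1/7 → 11/42
merge 1/6 + 5/28 → 29/84
merge 4/21 + 17/84 → 11/28
merge 11/42 + 29/84 → 17/28
merge 11/28 + 17/28 → 1
L = 5/42 + 11/42 + 29/84 + 11/28 + 17/28 + 1 = 229/84 ≈ 2.726 bits/symbol.

2.726 bits/symbol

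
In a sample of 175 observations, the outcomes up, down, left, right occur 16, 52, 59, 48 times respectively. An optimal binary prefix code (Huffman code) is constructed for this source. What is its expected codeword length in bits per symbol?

Probabilities are the counts divided by 175.
Repeatedly combine the two least-probable nodes; the expected code length is the sum of the merged weights.
merge 16/175 + 48/175 → 64/175
merge 52/175 + 59/175 → 111/175
merge 64/175 + 111/175 → 1
L = 64/175 + 111/175 + 1 = 2 bits/symbol.

2 bits/symbol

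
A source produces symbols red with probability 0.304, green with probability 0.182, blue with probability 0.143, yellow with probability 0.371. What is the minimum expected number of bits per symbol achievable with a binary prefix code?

Repeatedly combine the two least-probable nodes; the expected code length is the sum of the merged weights.
merge 143/1000 + 91/500 → 13/40
merge 38/125 + 13/40 → 629/1000
merge 371/1000 + 629/1000 → 1
L = 13/40 + 629/1000 + 1 = 977/500 = 1.954 bits/symbol.

1.954 bits/symbol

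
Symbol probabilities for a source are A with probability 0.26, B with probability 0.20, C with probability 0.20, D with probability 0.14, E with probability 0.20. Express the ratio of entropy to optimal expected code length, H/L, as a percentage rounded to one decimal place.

98.1%

Entropy H = −Σ p log₂ p ≈ 2.2956 bits.
Huffman merges: 7/50+1/5→17/50; 1/5+1/5→2/5; 13/50+17/50→3/5; 2/5+3/5→1. L = 117/50 ≈ 2.3400.
Efficiency = H/L = 2.2956/2.3400 = 98.1%.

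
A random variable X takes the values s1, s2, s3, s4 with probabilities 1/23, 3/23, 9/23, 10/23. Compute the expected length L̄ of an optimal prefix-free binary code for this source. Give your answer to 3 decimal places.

Repeatedly combine the two least-probable nodes; the expected code length is the sum of the merged weights.
merge 1/23 + 3/23 → 4/23
merge 4/23 + 9/23 → 13/23
merge 10/23 + 13/23 → 1
L = 4/23 + 13/23 + 1 = 40/23 ≈ 1.739 bits/symbol.

1.739 bits/symbol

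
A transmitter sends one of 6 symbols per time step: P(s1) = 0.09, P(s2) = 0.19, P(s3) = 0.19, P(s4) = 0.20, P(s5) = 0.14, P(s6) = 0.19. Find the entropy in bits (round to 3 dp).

H = −Σ pᵢ log₂ pᵢ.
−0.09·log₂(0.09) = 0.3127
−0.19·log₂(0.19) = 0.4552
−0.19·log₂(0.19) = 0.4552
−0.20·log₂(0.20) = 0.4644
−0.14·log₂(0.14) = 0.3971
−0.19·log₂(0.19) = 0.4552
Sum ≈ 2.5398 → 2.540 bits.

2.540 bits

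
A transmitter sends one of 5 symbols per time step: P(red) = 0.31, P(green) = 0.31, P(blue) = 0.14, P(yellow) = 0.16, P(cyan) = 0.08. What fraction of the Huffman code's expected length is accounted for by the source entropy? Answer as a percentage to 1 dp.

Entropy H = −Σ p log₂ p ≈ 2.1592 bits.
Huffman merges: 2/25+7/50→11/50; 4/25+11/50→19/50; 31/100+31/100→31/50; 19/50+31/50→1. L = 111/50 ≈ 2.2200.
Efficiency = H/L = 2.1592/2.2200 = 97.3%.

97.3%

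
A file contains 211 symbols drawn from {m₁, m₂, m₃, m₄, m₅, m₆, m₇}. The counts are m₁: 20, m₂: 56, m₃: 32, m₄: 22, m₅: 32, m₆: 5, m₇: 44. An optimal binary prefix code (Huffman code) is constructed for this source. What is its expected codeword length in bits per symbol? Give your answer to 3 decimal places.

Probabilities are the counts divided by 211.
Repeatedly combine the two least-probable nodes; the expected code length is the sum of the merged weights.
merge 5/211 + 20/211 → 25/211
merge 22/211 + 25/211 → 47/211
merge 32/211 + 32/211 → 64/211
merge 44/211 + 47/211 → 91/211
merge 56/211 + 64/211 → 120/211
merge 91/211 + 120/211 → 1
L = 25/211 + 47/211 + 64/211 + 91/211 + 120/211 + 1 = 558/211 ≈ 2.645 bits/symbol.

2.645 bits/symbol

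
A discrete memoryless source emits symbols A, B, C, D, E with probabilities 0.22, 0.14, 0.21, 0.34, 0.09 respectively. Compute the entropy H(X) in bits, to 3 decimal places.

H = −Σ pᵢ log₂ pᵢ.
−0.22·log₂(0.22) = 0.4806
−0.14·log₂(0.14) = 0.3971
−0.21·log₂(0.21) = 0.4728
−0.34·log₂(0.34) = 0.5292
−0.09·log₂(0.09) = 0.3127
Sum ≈ 2.1923 → 2.192 bits.

2.192 bits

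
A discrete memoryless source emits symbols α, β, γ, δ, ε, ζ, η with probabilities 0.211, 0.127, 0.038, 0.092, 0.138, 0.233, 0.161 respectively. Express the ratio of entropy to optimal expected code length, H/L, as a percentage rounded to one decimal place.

Entropy H = −Σ p log₂ p ≈ 2.6559 bits.
Huffman merges: 19/500+23/250→13/100; 127/1000+13/100→257/1000; 69/500+161/1000→299/1000; 211/1000+233/1000→111/250; 257/1000+299/1000→139/250; 111/250+139/250→1. L = 1343/500 ≈ 2.6860.
Efficiency = H/L = 2.6559/2.6860 = 98.9%.

98.9%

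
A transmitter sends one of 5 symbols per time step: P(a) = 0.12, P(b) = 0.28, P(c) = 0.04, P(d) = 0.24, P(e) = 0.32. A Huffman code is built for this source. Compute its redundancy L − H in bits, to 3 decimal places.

Entropy H = −Σ p log₂ p ≈ 2.0872 bits.
Huffman merges: 1/25+3/25→4/25; 4/25+6/25→2/5; 7/25+8/25→3/5; 2/5+3/5→1. L = 54/25 ≈ 2.1600.
L − H = 2.1600 − 2.0872 = 0.073 bits.

0.073 bits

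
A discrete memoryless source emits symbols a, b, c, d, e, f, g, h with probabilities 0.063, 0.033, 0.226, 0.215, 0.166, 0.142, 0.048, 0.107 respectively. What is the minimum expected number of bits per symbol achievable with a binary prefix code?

Repeatedly combine the two least-probable nodes; the expected code length is the sum of the merged weights.
merge 33/1000 + 6/125 → 81/1000
merge 63/1000 + 81/1000 → 18/125
merge 107/1000 + 71/500 → 249/1000
merge 18/125 + 83/500 → 31/100
merge 43/200 + 113/500 → 441/1000
merge 249/1000 + 31/100 → 559/1000
merge 441/1000 + 559/1000 → 1
L = 81/1000 + 18/125 + 249/1000 + 31/100 + 441/1000 + 559/1000 + 1 = 348/125 = 2.784 bits/symbol.

2.784 bits/symbol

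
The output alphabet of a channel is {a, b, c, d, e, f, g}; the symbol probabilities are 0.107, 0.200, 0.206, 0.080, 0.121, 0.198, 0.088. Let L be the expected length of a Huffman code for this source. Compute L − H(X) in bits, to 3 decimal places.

Entropy H = −Σ p log₂ p ≈ 2.7103 bits.
Huffman merges: 2/25+11/125→21/125; 107/1000+121/1000→57/250; 21/125+99/500→183/500; 1/5+103/500→203/500; 57/250+183/500→297/500; 203/500+297/500→1. L = 1381/500 ≈ 2.7620.
L − H = 2.7620 − 2.7103 = 0.052 bits.

0.052 bits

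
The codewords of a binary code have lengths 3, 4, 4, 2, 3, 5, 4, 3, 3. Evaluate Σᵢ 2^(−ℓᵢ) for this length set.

With common denominator 2^5 = 32: Σ 2^(−ℓᵢ) = 4/32 + 2/32 + 2/32 + 8/32 + 4/32 + 1/32 + 2/32 + 4/32 + 4/32 = 31/32 = 0.96875.

0.96875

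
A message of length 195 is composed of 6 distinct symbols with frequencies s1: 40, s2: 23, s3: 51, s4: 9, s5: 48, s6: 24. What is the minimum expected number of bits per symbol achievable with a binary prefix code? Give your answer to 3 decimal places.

Probabilities are the counts divided by 195.
Repeatedly combine the two least-probable nodes; the expected code length is the sum of the merged weights.
merge 3/65 + 23/195 → 32/195
merge 8/65 + 32/195 → 56/195
merge 8/39 + 16/65 → 88/195
merge 17/65 + 56/195 → 107/195
merge 88/195 + 107/195 → 1
L = 32/195 + 56/195 + 88/195 + 107/195 + 1 = 478/195 ≈ 2.451 bits/symbol.

2.451 bits/symbol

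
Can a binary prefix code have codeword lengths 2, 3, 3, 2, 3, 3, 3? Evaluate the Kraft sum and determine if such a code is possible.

With common denominator 2^3 = 8: Σ 2^(−ℓᵢ) = 2/8 + 1/8 + 1/8 + 2/8 + 1/8 + 1/8 + 1/8 = 9/8 = 1.125.
Kraft's inequality requires Σ ≤ 1; here Σ = 1.125 > 1, so no such prefix code exists.

1.125; no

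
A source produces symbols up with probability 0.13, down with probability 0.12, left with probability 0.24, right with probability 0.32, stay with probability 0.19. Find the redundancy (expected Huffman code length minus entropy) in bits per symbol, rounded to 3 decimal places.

0.025 bits

Entropy H = −Σ p log₂ p ≈ 2.2251 bits.
Huffman merges: 3/25+13/100→1/4; 19/100+6/25→43/100; 1/4+8/25→57/100; 43/100+57/100→1. L = 9/4 ≈ 2.2500.
L − H = 2.2500 − 2.2251 = 0.025 bits.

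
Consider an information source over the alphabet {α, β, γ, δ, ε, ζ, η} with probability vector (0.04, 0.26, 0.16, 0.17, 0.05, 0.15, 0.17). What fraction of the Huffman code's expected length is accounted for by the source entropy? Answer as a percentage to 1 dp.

98.1%

Entropy H = −Σ p log₂ p ≈ 2.6099 bits.
Huffman merges: 1/25+1/20→9/100; 9/100+3/20→6/25; 4/25+17/100→33/100; 17/100+6/25→41/100; 13/50+33/100→59/100; 41/100+59/100→1. L = 133/50 ≈ 2.6600.
Efficiency = H/L = 2.6099/2.6600 = 98.1%.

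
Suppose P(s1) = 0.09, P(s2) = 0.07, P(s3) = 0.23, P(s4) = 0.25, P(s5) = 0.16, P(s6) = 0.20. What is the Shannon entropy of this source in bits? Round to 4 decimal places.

2.4563 bits

H = −Σ pᵢ log₂ pᵢ.
−0.09·log₂(0.09) = 0.3127
−0.07·log₂(0.07) = 0.2686
−0.23·log₂(0.23) = 0.4877
−0.25·log₂(0.25) = 0.5000
−0.16·log₂(0.16) = 0.4230
−0.20·log₂(0.20) = 0.4644
Sum ≈ 2.4563 → 2.4563 bits.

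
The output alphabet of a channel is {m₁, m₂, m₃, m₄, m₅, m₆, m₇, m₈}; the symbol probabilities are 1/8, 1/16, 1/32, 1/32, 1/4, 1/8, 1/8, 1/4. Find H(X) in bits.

2.6875 bits

Each probability is a power of 1/2, so log₂(1/p) is an integer.
H = Σ p·log₂(1/p) = 1/8·3 + 1/16·4 + 1/32·5 + 1/32·5 + 1/4·2 + 1/8·3 + 1/8·3 + 1/4·2 = 2.6875 bits.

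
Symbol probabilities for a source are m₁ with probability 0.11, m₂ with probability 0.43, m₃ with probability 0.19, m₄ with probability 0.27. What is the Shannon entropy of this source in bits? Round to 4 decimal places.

1.8391 bits

H = −Σ pᵢ log₂ pᵢ.
−0.11·log₂(0.11) = 0.3503
−0.43·log₂(0.43) = 0.5236
−0.19·log₂(0.19) = 0.4552
−0.27·log₂(0.27) = 0.5100
Sum ≈ 1.8391 → 1.8391 bits.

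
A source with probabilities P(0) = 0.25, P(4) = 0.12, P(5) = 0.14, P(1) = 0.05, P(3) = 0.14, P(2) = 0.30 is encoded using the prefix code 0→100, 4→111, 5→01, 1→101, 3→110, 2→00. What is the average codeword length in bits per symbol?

2.56 bits/symbol

L̄ = Σ pᵢ·ℓᵢ = 0.25·3 + 0.12·3 + 0.14·2 + 0.05·3 + 0.14·3 + 0.30·2 = 2.56 bits/symbol.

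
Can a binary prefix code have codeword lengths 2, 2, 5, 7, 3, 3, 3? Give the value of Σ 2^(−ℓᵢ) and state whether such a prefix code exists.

With common denominator 2^7 = 128: Σ 2^(−ℓᵢ) = 32/128 + 32/128 + 4/128 + 1/128 + 16/128 + 16/128 + 16/128 = 117/128 = 0.9140625.
Kraft's inequality requires Σ ≤ 1; here Σ = 0.9140625 ≤ 1, so such a prefix code exists.

0.9140625; yes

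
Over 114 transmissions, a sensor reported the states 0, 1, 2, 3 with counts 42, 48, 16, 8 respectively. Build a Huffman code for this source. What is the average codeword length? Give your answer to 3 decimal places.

1.789 bits/symbol

Probabilities are the counts divided by 114.
Repeatedly combine the two least-probable nodes; the expected code length is the sum of the merged weights.
merge 4/57 + 8/57 → 4/19
merge 4/19 + 7/19 → 11/19
merge 8/19 + 11/19 → 1
L = 4/19 + 11/19 + 1 = 34/19 ≈ 1.789 bits/symbol.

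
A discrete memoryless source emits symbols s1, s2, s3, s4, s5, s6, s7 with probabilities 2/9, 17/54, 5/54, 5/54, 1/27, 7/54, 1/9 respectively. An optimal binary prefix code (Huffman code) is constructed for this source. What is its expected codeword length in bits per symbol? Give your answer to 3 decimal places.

2.593 bits/symbol

Repeatedly combine the two least-probable nodes; the expected code length is the sum of the merged weights.
merge 1/27 + 5/54 → 7/54
merge 5/54 + 1/9 → 11/54
merge 7/54 + 7/54 → 7/27
merge 11/54 + 2/9 → 23/54
merge 7/27 + 17/54 → 31/54
merge 23/54 + 31/54 → 1
L = 7/54 + 11/54 + 7/27 + 23/54 + 31/54 + 1 = 70/27 ≈ 2.593 bits/symbol.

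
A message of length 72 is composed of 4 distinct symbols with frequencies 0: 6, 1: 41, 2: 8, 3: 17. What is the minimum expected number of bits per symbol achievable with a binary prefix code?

Probabilities are the counts divided by 72.
Repeatedly combine the two least-probable nodes; the expected code length is the sum of the merged weights.
merge 1/12 + 1/9 → 7/36
merge 7/36 + 17/72 → 31/72
merge 31/72 + 41/72 → 1
L = 7/36 + 31/72 + 1 = 13/8 = 1.625 bits/symbol.

1.625 bits/symbol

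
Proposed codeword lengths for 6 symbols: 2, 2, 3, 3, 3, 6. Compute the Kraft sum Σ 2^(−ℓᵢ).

0.890625

With common denominator 2^6 = 64: Σ 2^(−ℓᵢ) = 16/64 + 16/64 + 8/64 + 8/64 + 8/64 + 1/64 = 57/64 = 0.890625.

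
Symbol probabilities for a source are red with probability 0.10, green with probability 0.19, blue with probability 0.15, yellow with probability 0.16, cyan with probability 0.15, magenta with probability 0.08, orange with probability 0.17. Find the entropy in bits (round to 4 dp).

2.7576 bits

H = −Σ pᵢ log₂ pᵢ.
−0.10·log₂(0.10) = 0.3322
−0.19·log₂(0.19) = 0.4552
−0.15·log₂(0.15) = 0.4105
−0.16·log₂(0.16) = 0.4230
−0.15·log₂(0.15) = 0.4105
−0.08·log₂(0.08) = 0.2915
−0.17·log₂(0.17) = 0.4346
Sum ≈ 2.7576 → 2.7576 bits.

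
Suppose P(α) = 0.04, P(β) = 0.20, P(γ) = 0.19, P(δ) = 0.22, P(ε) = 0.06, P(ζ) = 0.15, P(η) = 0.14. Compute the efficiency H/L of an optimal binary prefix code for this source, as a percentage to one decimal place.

98.4%

Entropy H = −Σ p log₂ p ≈ 2.6371 bits.
Huffman merges: 1/25+3/50→1/10; 1/10+7/50→6/25; 3/20+19/100→17/50; 1/5+11/50→21/50; 6/25+17/50→29/50; 21/50+29/50→1. L = 67/25 ≈ 2.6800.
Efficiency = H/L = 2.6371/2.6800 = 98.4%.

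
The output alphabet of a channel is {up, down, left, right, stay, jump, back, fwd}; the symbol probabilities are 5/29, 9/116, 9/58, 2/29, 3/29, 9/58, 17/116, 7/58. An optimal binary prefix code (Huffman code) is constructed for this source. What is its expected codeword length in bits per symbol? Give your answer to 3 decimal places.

2.974 bits/symbol

Repeatedly combine the two least-probable nodes; the expected code length is the sum of the merged weights.
merge 2/29 + 9/116 → 17/116
merge 3/29 + 7/58 → 13/58
merge 17/116 + 17/116 → 17/58
merge 9/58 + 9/58 → 9/29
merge 5/29 + 13/58 → 23/58
merge 17/58 + 9/29 → 35/58
merge 23/58 + 35/58 → 1
L = 17/116 + 13/58 + 17/58 + 9/29 + 23/58 + 35/58 + 1 = 345/116 ≈ 2.974 bits/symbol.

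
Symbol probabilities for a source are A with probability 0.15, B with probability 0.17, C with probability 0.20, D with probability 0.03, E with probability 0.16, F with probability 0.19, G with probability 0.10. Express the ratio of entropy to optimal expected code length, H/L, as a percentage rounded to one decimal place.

97.5%

Entropy H = −Σ p log₂ p ≈ 2.6717 bits.
Huffman merges: 3/100+1/10→13/100; 13/100+3/20→7/25; 4/25+17/100→33/100; 19/100+1/5→39/100; 7/25+33/100→61/100; 39/100+61/100→1. L = 137/50 ≈ 2.7400.
Efficiency = H/L = 2.6717/2.7400 = 97.5%.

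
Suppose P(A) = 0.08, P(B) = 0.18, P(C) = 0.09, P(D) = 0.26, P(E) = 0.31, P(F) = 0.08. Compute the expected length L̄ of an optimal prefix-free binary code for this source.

Repeatedly combine the two least-probable nodes; the expected code length is the sum of the merged weights.
merge 2/25 + 2/25 → 4/25
merge 9/100 + 4/25 → 1/4
merge 9/50 + 1/4 → 43/100
merge 13/50 + 31/100 → 57/100
merge 43/100 + 57/100 → 1
L = 4/25 + 1/4 + 43/100 + 57/100 + 1 = 241/100 = 2.41 bits/symbol.

2.41 bits/symbol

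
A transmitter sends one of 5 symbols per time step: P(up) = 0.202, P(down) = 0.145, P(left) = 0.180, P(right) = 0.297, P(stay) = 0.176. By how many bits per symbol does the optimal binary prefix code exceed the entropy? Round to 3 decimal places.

0.044 bits

Entropy H = −Σ p log₂ p ≈ 2.2767 bits.
Huffman merges: 29/200+22/125→321/1000; 9/50+101/500→191/500; 297/1000+321/1000→309/500; 191/500+309/500→1. L = 2321/1000 ≈ 2.3210.
L − H = 2.3210 − 2.2767 = 0.044 bits.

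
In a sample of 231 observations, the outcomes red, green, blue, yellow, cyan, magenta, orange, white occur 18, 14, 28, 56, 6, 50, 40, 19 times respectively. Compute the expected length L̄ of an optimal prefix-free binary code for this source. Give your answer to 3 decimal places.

2.788 bits/symbol

Probabilities are the counts divided by 231.
Repeatedly combine the two least-probable nodes; the expected code length is the sum of the merged weights.
merge 2/77 + 2/33 → 20/231
merge 6/77 + 19/231 → 37/231
merge 20/231 + 4/33 → 16/77
merge 37/231 + 40/231 → 1/3
merge 16/77 + 50/231 → 14/33
merge 8/33 + 1/3 → 19/33
merge 14/33 + 19/33 → 1
L = 20/231 + 37/231 + 16/77 + 1/3 + 14/33 + 19/33 + 1 = 92/33 ≈ 2.788 bits/symbol.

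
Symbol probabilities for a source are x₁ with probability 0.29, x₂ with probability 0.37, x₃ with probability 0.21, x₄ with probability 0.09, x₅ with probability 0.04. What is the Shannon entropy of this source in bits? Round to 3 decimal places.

H = −Σ pᵢ log₂ pᵢ.
−0.29·log₂(0.29) = 0.5179
−0.37·log₂(0.37) = 0.5307
−0.21·log₂(0.21) = 0.4728
−0.09·log₂(0.09) = 0.3127
−0.04·log₂(0.04) = 0.1858
Sum ≈ 2.0199 → 2.020 bits.

2.020 bits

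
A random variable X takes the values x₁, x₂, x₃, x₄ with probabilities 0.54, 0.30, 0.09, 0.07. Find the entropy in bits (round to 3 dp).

1.582 bits

H = −Σ pᵢ log₂ pᵢ.
−0.54·log₂(0.54) = 0.4800
−0.30·log₂(0.30) = 0.5211
−0.09·log₂(0.09) = 0.3127
−0.07·log₂(0.07) = 0.2686
Sum ≈ 1.5823 → 1.582 bits.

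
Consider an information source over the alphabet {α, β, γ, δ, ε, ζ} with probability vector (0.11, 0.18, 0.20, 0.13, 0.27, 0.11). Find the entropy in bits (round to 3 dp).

H = −Σ pᵢ log₂ pᵢ.
−0.11·log₂(0.11) = 0.3503
−0.18·log₂(0.18) = 0.4453
−0.20·log₂(0.20) = 0.4644
−0.13·log₂(0.13) = 0.3826
−0.27·log₂(0.27) = 0.5100
−0.11·log₂(0.11) = 0.3503
Sum ≈ 2.5029 → 2.503 bits.

2.503 bits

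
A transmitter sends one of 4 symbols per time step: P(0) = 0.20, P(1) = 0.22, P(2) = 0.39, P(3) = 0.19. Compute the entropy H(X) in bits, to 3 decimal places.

1.930 bits

H = −Σ pᵢ log₂ pᵢ.
−0.20·log₂(0.20) = 0.4644
−0.22·log₂(0.22) = 0.4806
−0.39·log₂(0.39) = 0.5298
−0.19·log₂(0.19) = 0.4552
Sum ≈ 1.9300 → 1.930 bits.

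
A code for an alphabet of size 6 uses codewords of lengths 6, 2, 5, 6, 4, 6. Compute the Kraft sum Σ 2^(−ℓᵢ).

0.390625

With common denominator 2^6 = 64: Σ 2^(−ℓᵢ) = 1/64 + 16/64 + 2/64 + 1/64 + 4/64 + 1/64 = 25/64 = 0.390625.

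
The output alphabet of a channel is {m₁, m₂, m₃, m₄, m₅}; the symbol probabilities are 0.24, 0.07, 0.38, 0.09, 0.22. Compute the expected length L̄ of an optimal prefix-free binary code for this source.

Repeatedly combine the two least-probable nodes; the expected code length is the sum of the merged weights.
merge 7/100 + 9/100 → 4/25
merge 4/25 + 11/50 → 19/50
merge 6/25 + 19/50 → 31/50
merge 19/50 + 31/50 → 1
L = 4/25 + 19/50 + 31/50 + 1 = 54/25 = 2.16 bits/symbol.

2.16 bits/symbol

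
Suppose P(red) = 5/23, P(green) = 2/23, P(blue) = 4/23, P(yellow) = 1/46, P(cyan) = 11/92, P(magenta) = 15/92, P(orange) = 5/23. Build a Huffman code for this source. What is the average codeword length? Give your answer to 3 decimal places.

Repeatedly combine the two least-probable nodes; the expected code length is the sum of the merged weights.
merge 1/46 + 2/23 → 5/46
merge 5/46 + 11/92 → 21/92
merge 15/92 + 4/23 → 31/92
merge 5/23 + 5/23 → 10/23
merge 21/92 + 31/92 → 13/23
merge 10/23 + 13/23 → 1
L = 5/46 + 21/92 + 31/92 + 10/23 + 13/23 + 1 = 123/46 ≈ 2.674 bits/symbol.

2.674 bits/symbol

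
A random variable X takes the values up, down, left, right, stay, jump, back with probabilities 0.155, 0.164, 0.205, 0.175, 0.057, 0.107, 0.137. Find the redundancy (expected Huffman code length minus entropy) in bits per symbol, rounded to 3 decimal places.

0.057 bits

Entropy H = −Σ p log₂ p ≈ 2.7268 bits.
Huffman merges: 57/1000+107/1000→41/250; 137/1000+31/200→73/250; 41/250+41/250→41/125; 7/40+41/200→19/50; 73/250+41/125→31/50; 19/50+31/50→1. L = 348/125 ≈ 2.7840.
L − H = 2.7840 − 2.7268 = 0.057 bits.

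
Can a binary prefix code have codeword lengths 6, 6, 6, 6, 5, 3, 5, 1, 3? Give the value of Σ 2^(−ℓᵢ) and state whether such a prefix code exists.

With common denominator 2^6 = 64: Σ 2^(−ℓᵢ) = 1/64 + 1/64 + 1/64 + 1/64 + 2/64 + 8/64 + 2/64 + 32/64 + 8/64 = 56/64 = 0.875.
Kraft's inequality requires Σ ≤ 1; here Σ = 0.875 ≤ 1, so such a prefix code exists.

0.875; yes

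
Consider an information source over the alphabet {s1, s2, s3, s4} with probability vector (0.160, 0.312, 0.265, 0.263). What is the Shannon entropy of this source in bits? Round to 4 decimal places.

H = −Σ pᵢ log₂ pᵢ.
−0.160·log₂(0.160) = 0.4230
−0.312·log₂(0.312) = 0.5243
−0.265·log₂(0.265) = 0.5077
−0.263·log₂(0.263) = 0.5068
Sum ≈ 1.9618 → 1.9618 bits.

1.9618 bits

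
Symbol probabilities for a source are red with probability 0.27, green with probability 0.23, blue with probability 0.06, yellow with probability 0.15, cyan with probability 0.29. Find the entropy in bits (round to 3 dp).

H = −Σ pᵢ log₂ pᵢ.
−0.27·log₂(0.27) = 0.5100
−0.23·log₂(0.23) = 0.4877
−0.06·log₂(0.06) = 0.2435
−0.15·log₂(0.15) = 0.4105
−0.29·log₂(0.29) = 0.5179
Sum ≈ 2.1697 → 2.170 bits.

2.170 bits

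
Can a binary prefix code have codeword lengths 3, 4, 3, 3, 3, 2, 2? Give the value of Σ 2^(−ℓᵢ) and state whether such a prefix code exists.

1.0625; no

With common denominator 2^4 = 16: Σ 2^(−ℓᵢ) = 2/16 + 1/16 + 2/16 + 2/16 + 2/16 + 4/16 + 4/16 = 17/16 = 1.0625.
Kraft's inequality requires Σ ≤ 1; here Σ = 1.0625 > 1, so no such prefix code exists.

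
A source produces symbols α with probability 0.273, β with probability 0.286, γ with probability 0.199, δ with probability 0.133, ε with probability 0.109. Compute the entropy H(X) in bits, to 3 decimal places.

2.227 bits

H = −Σ pᵢ log₂ pᵢ.
−0.273·log₂(0.273) = 0.5113
−0.286·log₂(0.286) = 0.5165
−0.199·log₂(0.199) = 0.4635
−0.133·log₂(0.133) = 0.3871
−0.109·log₂(0.109) = 0.3485
Sum ≈ 2.2270 → 2.227 bits.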